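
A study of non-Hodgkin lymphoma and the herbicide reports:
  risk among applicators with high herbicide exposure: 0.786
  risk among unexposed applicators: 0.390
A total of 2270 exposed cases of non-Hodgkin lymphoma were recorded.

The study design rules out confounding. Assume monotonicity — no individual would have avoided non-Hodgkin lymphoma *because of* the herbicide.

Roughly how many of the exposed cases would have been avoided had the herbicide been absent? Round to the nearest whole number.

about 1144 cases

Let p₁ = 0.786, p₀ = 0.39.
PN = (p₁ − p₀)/p₁ = (0.786 − 0.39) / 0.786 ≈ 0.50382.
Attributable cases ≈ PN × (exposed cases) = 0.50382 × 2270 ≈ 1143.66.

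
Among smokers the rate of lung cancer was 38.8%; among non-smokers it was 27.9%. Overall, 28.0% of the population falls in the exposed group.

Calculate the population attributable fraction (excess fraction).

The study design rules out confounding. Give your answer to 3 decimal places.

PAF ≈ 0.099

p₁ = 0.388, p₀ = 0.279.
Overall risk P(Y=1) = π·p₁ + (1−π)·p₀ = 0.28×0.388 + 0.72×0.279 = 0.30952.
Under exogeneity, PAF = [P(Y=1) − p₀] / P(Y=1).
PAF = (0.30952 − 0.279) / 0.30952 ≈ 0.0986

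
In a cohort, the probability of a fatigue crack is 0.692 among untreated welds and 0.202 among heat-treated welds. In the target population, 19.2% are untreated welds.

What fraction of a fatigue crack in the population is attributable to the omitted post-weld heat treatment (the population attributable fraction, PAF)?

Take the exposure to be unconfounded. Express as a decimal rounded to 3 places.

PAF ≈ 0.318

Let p₁ = 0.692, p₀ = 0.202.
Overall risk P(Y=1) = π·p₁ + (1−π)·p₀ = 0.192×0.692 + 0.808×0.202 = 0.29608.
Under exogeneity, PAF = [P(Y=1) − p₀] / P(Y=1).
PAF = (0.29608 − 0.202) / 0.29608 ≈ 0.3178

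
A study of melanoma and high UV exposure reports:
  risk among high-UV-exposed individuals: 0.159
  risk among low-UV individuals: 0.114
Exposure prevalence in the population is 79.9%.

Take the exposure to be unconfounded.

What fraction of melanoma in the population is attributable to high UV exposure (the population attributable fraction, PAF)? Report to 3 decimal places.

Let p₁ = 0.159, p₀ = 0.114.
Overall risk P(Y=1) = π·p₁ + (1−π)·p₀ = 0.799×0.159 + 0.201×0.114 = 0.14996.
Under exogeneity, PAF = [P(Y=1) − p₀] / P(Y=1).
PAF = (0.14996 − 0.114) / 0.14996 ≈ 0.2398

PAF ≈ 0.240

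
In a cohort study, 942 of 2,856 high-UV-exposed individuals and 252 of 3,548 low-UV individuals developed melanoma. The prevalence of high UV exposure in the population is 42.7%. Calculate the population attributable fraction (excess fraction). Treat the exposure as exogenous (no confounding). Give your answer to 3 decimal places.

PAF ≈ 0.609

p₁ = P(outcome | exposed) = 942/2856 = 0.32983
p₀ = P(outcome | unexposed) = 252/3548 = 0.071026
Overall risk P(Y=1) = π·p₁ + (1−π)·p₀ = 0.427×0.32983 + 0.573×0.071026 = 0.18154.
Under exogeneity, PAF = [P(Y=1) − p₀] / P(Y=1).
PAF = (0.18154 − 0.071026) / 0.18154 ≈ 0.6088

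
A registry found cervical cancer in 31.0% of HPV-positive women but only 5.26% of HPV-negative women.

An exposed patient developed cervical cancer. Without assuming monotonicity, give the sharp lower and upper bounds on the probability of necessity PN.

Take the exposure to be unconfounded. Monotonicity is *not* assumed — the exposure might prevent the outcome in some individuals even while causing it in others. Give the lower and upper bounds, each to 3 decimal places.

0.830 ≤ PN ≤ 1.000

p₁ = 0.31, p₀ = 0.0526.
Under exogeneity alone the bounds on PN are max{0,(p₁−p₀)/p₁} ≤ PN ≤ min{1,(1−p₀)/p₁}.
  lower = (p₁ − p₀)/p₁ = 0.2574 / 0.31 ≈ 0.8303
  upper = min{1, (1 − p₀)/p₁} = 0.9474 / 0.31 ≈ 3.0561 → capped at 1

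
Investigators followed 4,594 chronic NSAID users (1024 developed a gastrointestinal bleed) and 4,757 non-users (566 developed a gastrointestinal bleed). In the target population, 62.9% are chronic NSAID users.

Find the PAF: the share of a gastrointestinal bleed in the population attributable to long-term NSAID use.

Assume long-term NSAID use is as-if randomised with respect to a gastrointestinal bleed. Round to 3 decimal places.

PAF ≈ 0.355

p₁ = P(outcome | exposed) = 1024/4594 = 0.2229
p₀ = P(outcome | unexposed) = 566/4757 = 0.11898
Overall risk P(Y=1) = π·p₁ + (1−π)·p₀ = 0.629×0.2229 + 0.371×0.11898 = 0.18435.
Under exogeneity, PAF = [P(Y=1) − p₀] / P(Y=1).
PAF = (0.18435 − 0.11898) / 0.18435 ≈ 0.3546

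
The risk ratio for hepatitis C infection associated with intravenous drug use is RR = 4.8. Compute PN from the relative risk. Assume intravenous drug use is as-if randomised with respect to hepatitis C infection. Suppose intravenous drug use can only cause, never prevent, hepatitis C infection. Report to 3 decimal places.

PN ≈ 0.792

Under exogeneity and monotonicity, PN = (RR − 1) / RR = 1 − 1/RR.
PN = (4.8 − 1) / 4.8 = 3.8 / 4.8 ≈ 0.7917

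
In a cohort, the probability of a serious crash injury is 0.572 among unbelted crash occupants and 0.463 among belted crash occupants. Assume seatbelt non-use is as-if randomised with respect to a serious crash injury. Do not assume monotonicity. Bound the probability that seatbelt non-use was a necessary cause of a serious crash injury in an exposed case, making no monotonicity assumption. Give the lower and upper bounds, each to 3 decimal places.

Let p₁ = 0.572, p₀ = 0.463.
Under exogeneity alone the bounds on PN are max{0,(p₁−p₀)/p₁} ≤ PN ≤ min{1,(1−p₀)/p₁}.
  lower = (p₁ − p₀)/p₁ = 0.109 / 0.572 ≈ 0.1906
  upper = min{1, (1 − p₀)/p₁} = 0.537 / 0.572 ≈ 0.9388

0.191 ≤ PN ≤ 0.939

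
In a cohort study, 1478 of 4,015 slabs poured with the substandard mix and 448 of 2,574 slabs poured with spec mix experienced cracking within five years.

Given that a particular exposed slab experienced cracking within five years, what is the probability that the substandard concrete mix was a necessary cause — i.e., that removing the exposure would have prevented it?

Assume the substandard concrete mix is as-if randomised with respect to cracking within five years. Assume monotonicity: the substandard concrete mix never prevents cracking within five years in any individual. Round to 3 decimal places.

p₁ = P(outcome | exposed) = 1478/4015 = 0.36812
p₀ = P(outcome | unexposed) = 448/2574 = 0.17405
Under exogeneity and monotonicity, PN = (p₁ − p₀) / p₁.
PN = (0.36812 − 0.17405) / 0.36812 = 0.19407 / 0.36812 ≈ 0.5272

PN ≈ 0.527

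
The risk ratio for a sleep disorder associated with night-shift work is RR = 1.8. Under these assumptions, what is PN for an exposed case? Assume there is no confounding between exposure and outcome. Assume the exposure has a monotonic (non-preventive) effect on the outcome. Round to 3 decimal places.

PN ≈ 0.444

Under exogeneity and monotonicity, PN = (RR − 1) / RR = 1 − 1/RR.
PN = (1.8 − 1) / 1.8 = 0.8 / 1.8 ≈ 0.4444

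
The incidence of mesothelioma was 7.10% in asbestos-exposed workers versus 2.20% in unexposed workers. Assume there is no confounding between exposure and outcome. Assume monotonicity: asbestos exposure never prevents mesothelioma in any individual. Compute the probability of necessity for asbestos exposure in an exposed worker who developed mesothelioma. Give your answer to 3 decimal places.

PN ≈ 0.690

p₁ = 0.071, p₀ = 0.022.
Under exogeneity and monotonicity, PN = (p₁ − p₀) / p₁.
PN = (0.071 − 0.022) / 0.071 = 0.049 / 0.071 ≈ 0.6901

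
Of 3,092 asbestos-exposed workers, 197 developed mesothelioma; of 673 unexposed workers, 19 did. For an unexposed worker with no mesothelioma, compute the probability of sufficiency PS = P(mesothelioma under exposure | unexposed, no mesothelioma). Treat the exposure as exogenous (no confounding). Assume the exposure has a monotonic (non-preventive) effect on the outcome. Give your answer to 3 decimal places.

PS ≈ 0.037

p₁ = P(outcome | exposed) = 197/3092 = 0.063713
p₀ = P(outcome | unexposed) = 19/673 = 0.028232
Under exogeneity and monotonicity, PS = (p₁ − p₀) / (1 − p₀).
PS = (0.063713 − 0.028232) / (1 − 0.028232) = 0.035481 / 0.97177 ≈ 0.0365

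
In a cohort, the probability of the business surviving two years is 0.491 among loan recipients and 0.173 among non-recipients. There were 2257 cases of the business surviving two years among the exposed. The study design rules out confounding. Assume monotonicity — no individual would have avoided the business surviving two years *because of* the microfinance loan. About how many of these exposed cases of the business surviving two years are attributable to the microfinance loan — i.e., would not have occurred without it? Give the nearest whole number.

about 1462 cases

Let p₁ = 0.491, p₀ = 0.173.
PN = (p₁ − p₀)/p₁ = (0.491 − 0.173) / 0.491 ≈ 0.64766.
Attributable cases ≈ PN × (exposed cases) = 0.64766 × 2257 ≈ 1461.76.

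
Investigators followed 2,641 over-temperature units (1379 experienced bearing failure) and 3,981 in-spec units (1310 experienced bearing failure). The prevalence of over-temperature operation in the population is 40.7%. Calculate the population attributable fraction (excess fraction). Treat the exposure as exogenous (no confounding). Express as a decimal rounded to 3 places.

p₁ = P(outcome | exposed) = 1379/2641 = 0.52215
p₀ = P(outcome | unexposed) = 1310/3981 = 0.32906
Overall risk P(Y=1) = π·p₁ + (1−π)·p₀ = 0.407×0.52215 + 0.593×0.32906 = 0.40765.
Under exogeneity, PAF = [P(Y=1) − p₀] / P(Y=1).
PAF = (0.40765 − 0.32906) / 0.40765 ≈ 0.1928

PAF ≈ 0.193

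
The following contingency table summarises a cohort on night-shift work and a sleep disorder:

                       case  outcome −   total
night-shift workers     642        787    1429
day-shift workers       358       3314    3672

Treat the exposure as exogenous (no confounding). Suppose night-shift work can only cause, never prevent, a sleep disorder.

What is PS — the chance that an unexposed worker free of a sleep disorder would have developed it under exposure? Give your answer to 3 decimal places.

p₁ = P(outcome | exposed) = 642/1429 = 0.44927
p₀ = P(outcome | unexposed) = 358/3672 = 0.097495
Under exogeneity and monotonicity, PS = (p₁ − p₀)/(1 − p₀).
PS = (0.44927 − 0.097495) / 0.90251 ≈ 0.3898

PS ≈ 0.390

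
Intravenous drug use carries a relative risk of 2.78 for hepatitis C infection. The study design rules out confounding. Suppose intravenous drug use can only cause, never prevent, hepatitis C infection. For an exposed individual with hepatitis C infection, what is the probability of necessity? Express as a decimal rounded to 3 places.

Under exogeneity and monotonicity, PN = (RR − 1) / RR = 1 − 1/RR.
PN = (2.78 − 1) / 2.78 = 1.78 / 2.78 ≈ 0.6403

PN ≈ 0.640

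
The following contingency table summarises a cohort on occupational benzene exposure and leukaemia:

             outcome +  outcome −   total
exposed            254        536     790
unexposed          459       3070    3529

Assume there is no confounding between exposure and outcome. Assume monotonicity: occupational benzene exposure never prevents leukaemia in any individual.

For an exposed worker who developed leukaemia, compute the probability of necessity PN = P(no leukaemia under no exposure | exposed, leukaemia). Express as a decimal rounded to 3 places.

PN ≈ 0.595

p₁ = P(outcome | exposed) = 254/790 = 0.32152
p₀ = P(outcome | unexposed) = 459/3529 = 0.13007
Under exogeneity and monotonicity, PN = (p₁ − p₀) / p₁.
PN = (0.32152 − 0.13007) / 0.32152 = 0.19145 / 0.32152 ≈ 0.5955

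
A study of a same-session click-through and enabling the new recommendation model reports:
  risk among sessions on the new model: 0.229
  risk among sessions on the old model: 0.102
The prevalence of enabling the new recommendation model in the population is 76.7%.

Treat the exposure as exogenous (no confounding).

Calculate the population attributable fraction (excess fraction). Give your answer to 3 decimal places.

PAF ≈ 0.488

Let p₁ = 0.229, p₀ = 0.102.
Overall risk P(Y=1) = π·p₁ + (1−π)·p₀ = 0.767×0.229 + 0.233×0.102 = 0.19941.
Under exogeneity, PAF = [P(Y=1) − p₀] / P(Y=1).
PAF = (0.19941 − 0.102) / 0.19941 ≈ 0.4885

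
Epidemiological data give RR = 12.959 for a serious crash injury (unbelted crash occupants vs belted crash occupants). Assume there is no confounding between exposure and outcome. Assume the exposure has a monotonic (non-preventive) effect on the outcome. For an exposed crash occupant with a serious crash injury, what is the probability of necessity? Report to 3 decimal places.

PN ≈ 0.923

Under exogeneity and monotonicity, PN = (RR − 1) / RR = 1 − 1/RR.
PN = (12.959 − 1) / 12.959 = 11.96 / 12.959 ≈ 0.9228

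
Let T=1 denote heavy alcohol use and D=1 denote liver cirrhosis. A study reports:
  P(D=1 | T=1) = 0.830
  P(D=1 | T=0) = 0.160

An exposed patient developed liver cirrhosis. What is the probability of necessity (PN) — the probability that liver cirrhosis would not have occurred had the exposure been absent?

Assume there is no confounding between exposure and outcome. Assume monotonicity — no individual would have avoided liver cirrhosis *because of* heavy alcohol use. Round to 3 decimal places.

Let p₁ = 0.83, p₀ = 0.16.
Under exogeneity and monotonicity, PN = (p₁ − p₀) / p₁.
PN = (0.83 − 0.16) / 0.83 = 0.67 / 0.83 ≈ 0.8072

PN ≈ 0.807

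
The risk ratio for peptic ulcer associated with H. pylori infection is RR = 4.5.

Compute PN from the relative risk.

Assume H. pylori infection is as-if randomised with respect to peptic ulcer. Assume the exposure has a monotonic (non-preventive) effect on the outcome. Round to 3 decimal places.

PN ≈ 0.778

Under exogeneity and monotonicity, PN = (RR − 1) / RR = 1 − 1/RR.
PN = (4.5 − 1) / 4.5 = 3.5 / 4.5 ≈ 0.7778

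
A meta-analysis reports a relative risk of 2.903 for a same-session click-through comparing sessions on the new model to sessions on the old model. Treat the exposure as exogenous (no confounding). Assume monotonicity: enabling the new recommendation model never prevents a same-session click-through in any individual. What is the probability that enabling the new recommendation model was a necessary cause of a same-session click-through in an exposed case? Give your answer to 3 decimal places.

Under exogeneity and monotonicity, PN = (RR − 1) / RR = 1 − 1/RR.
PN = (2.903 − 1) / 2.903 = 1.903 / 2.903 ≈ 0.6555

PN ≈ 0.656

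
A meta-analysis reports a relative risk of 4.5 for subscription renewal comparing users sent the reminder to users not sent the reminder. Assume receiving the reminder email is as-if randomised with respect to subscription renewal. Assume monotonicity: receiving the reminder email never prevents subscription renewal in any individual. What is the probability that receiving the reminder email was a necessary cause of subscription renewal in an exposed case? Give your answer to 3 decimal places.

PN ≈ 0.778

Under exogeneity and monotonicity, PN = (RR − 1) / RR = 1 − 1/RR.
PN = (4.5 − 1) / 4.5 = 3.5 / 4.5 ≈ 0.7778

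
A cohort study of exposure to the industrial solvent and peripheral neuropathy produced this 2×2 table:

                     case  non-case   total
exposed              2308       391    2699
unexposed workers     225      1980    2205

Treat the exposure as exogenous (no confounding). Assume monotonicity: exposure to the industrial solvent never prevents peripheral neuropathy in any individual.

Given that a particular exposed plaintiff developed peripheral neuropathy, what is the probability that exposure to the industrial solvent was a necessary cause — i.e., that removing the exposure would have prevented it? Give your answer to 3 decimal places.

p₁ = P(outcome | exposed) = 2308/2699 = 0.85513
p₀ = P(outcome | unexposed) = 225/2205 = 0.10204
Under exogeneity and monotonicity, PN = (p₁ − p₀)/p₁.
PN = (0.85513 − 0.10204) / 0.85513 ≈ 0.8807

PN ≈ 0.881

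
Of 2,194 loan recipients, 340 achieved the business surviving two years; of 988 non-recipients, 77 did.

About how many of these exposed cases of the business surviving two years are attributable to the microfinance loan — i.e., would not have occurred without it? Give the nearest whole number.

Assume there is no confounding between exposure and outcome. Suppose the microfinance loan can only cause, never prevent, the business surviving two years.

p₁ = P(outcome | exposed) = 340/2194 = 0.15497
p₀ = P(outcome | unexposed) = 77/988 = 0.077935
PN = (p₁ − p₀)/p₁ = (0.15497 − 0.077935) / 0.15497 ≈ 0.49709.
Attributable cases ≈ PN × (exposed cases) = 0.49709 × 340 ≈ 169.01.

about 169 cases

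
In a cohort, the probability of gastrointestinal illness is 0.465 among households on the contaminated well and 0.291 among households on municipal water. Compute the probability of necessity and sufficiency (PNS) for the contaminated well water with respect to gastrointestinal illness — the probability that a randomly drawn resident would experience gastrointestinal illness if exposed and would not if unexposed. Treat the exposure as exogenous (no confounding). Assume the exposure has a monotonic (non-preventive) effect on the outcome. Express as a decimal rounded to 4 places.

Let p₁ = 0.465, p₀ = 0.291.
Under exogeneity and monotonicity, PNS = p₁ − p₀.
PNS = 0.465 − 0.291 = 0.174

PNS ≈ 0.1740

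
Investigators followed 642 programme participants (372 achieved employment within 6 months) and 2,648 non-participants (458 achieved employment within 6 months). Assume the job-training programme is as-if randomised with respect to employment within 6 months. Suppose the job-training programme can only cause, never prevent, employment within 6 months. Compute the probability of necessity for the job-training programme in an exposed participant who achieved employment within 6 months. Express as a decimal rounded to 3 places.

PN ≈ 0.702

p₁ = P(outcome | exposed) = 372/642 = 0.57944
p₀ = P(outcome | unexposed) = 458/2648 = 0.17296
Under exogeneity and monotonicity, PN = (p₁ − p₀) / p₁.
PN = (0.57944 − 0.17296) / 0.57944 = 0.40648 / 0.57944 ≈ 0.7015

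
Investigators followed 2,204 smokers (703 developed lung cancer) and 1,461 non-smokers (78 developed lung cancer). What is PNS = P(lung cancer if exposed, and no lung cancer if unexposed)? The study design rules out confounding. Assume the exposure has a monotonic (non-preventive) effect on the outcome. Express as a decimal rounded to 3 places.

PNS ≈ 0.266

p₁ = P(outcome | exposed) = 703/2204 = 0.31897
p₀ = P(outcome | unexposed) = 78/1461 = 0.053388
Under exogeneity and monotonicity, PNS = p₁ − p₀.
PNS = 0.31897 − 0.053388 = 0.26558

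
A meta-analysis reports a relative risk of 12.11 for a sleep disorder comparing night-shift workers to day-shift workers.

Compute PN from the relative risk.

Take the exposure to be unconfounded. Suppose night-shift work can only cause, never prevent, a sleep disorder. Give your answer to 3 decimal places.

Under exogeneity and monotonicity, PN = (RR − 1) / RR = 1 − 1/RR.
PN = (12.11 − 1) / 12.11 = 11.11 / 12.11 ≈ 0.9174

PN ≈ 0.917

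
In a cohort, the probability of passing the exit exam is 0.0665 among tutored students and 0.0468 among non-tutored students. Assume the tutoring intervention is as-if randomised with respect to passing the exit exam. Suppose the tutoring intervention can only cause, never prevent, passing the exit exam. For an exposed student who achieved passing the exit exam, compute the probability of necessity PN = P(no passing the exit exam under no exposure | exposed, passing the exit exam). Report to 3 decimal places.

Let p₁ = 0.0665, p₀ = 0.0468.
Under exogeneity and monotonicity, PN = (p₁ − p₀) / p₁.
PN = (0.0665 − 0.0468) / 0.0665 = 0.0197 / 0.0665 ≈ 0.2962

PN ≈ 0.296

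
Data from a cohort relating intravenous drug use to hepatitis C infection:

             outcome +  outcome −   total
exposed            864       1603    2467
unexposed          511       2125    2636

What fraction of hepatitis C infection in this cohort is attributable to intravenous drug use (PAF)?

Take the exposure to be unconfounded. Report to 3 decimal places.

PAF ≈ 0.281

p₁ = P(outcome | exposed) = 864/2467 = 0.35022
p₀ = P(outcome | unexposed) = 511/2636 = 0.19385
Exposure prevalence π = 2467/5103 = 0.48344; overall risk P(Y=1) = 0.26945.
Under exogeneity, PAF = [P(Y=1) − p₀]/P(Y=1).
PAF = (0.26945 − 0.19385) / 0.26945 ≈ 0.2806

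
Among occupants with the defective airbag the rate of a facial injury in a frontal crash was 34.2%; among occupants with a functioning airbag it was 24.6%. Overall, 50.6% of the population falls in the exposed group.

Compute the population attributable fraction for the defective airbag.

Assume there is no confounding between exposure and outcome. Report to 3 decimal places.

p₁ = 0.342, p₀ = 0.246.
Overall risk P(Y=1) = π·p₁ + (1−π)·p₀ = 0.506×0.342 + 0.494×0.246 = 0.29458.
Under exogeneity, PAF = [P(Y=1) − p₀] / P(Y=1).
PAF = (0.29458 − 0.246) / 0.29458 ≈ 0.1649

PAF ≈ 0.165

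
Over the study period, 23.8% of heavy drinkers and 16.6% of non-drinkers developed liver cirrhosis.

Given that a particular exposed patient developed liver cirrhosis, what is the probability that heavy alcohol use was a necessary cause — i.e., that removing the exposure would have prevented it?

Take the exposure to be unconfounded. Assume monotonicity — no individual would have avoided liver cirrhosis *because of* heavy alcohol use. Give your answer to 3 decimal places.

PN ≈ 0.303

p₁ = 0.238, p₀ = 0.166.
Under exogeneity and monotonicity, PN = (p₁ − p₀) / p₁.
PN = (0.238 − 0.166) / 0.238 = 0.072 / 0.238 ≈ 0.3025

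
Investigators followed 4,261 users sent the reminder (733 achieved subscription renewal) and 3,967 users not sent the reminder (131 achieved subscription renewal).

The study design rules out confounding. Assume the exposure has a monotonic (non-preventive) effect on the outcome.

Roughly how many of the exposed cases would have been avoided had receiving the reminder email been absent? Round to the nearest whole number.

p₁ = P(outcome | exposed) = 733/4261 = 0.17203
p₀ = P(outcome | unexposed) = 131/3967 = 0.033022
PN = (p₁ − p₀)/p₁ = (0.17203 − 0.033022) / 0.17203 ≈ 0.80804.
Attributable cases ≈ PN × (exposed cases) = 0.80804 × 733 ≈ 592.29.

about 592 cases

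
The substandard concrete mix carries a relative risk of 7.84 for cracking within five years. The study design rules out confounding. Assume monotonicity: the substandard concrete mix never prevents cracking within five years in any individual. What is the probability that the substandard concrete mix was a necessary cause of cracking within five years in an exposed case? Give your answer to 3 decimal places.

Under exogeneity and monotonicity, PN = (RR − 1) / RR = 1 − 1/RR.
PN = (7.84 − 1) / 7.84 = 6.84 / 7.84 ≈ 0.8724

PN ≈ 0.872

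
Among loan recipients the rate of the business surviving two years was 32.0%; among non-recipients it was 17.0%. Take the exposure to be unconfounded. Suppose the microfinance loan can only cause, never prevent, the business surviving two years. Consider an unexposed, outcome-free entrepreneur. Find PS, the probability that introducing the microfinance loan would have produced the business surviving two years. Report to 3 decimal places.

PS ≈ 0.181

p₁ = 0.32, p₀ = 0.17.
Under exogeneity and monotonicity, PS = (p₁ − p₀) / (1 − p₀).
PS = (0.32 − 0.17) / (1 − 0.17) = 0.15 / 0.83 ≈ 0.1807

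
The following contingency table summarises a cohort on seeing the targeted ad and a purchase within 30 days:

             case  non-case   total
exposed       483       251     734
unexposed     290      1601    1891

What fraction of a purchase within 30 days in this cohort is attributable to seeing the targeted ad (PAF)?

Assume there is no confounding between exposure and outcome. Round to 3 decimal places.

PAF ≈ 0.479

p₁ = P(outcome | exposed) = 483/734 = 0.65804
p₀ = P(outcome | unexposed) = 290/1891 = 0.15336
Exposure prevalence π = 734/2625 = 0.27962; overall risk P(Y=1) = 0.29448.
Under exogeneity, PAF = [P(Y=1) − p₀]/P(Y=1).
PAF = (0.29448 − 0.15336) / 0.29448 ≈ 0.4792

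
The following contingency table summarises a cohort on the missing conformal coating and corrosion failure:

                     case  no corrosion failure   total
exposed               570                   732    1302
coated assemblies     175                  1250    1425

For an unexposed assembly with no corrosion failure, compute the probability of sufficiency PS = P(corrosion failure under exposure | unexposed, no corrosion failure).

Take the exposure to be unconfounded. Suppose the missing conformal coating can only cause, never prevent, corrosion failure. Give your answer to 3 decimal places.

p₁ = P(outcome | exposed) = 570/1302 = 0.43779
p₀ = P(outcome | unexposed) = 175/1425 = 0.12281
Under exogeneity and monotonicity, PS = (p₁ − p₀)/(1 − p₀).
PS = (0.43779 − 0.12281) / 0.87719 ≈ 0.3591

PS ≈ 0.359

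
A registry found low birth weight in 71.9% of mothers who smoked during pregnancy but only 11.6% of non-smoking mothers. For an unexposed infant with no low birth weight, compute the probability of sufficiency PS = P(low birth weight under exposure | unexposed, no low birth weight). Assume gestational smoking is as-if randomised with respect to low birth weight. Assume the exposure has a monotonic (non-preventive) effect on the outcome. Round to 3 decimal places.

PS ≈ 0.682

p₁ = 0.719, p₀ = 0.116.
Under exogeneity and monotonicity, PS = (p₁ − p₀) / (1 − p₀).
PS = (0.719 − 0.116) / (1 − 0.116) = 0.603 / 0.884 ≈ 0.6821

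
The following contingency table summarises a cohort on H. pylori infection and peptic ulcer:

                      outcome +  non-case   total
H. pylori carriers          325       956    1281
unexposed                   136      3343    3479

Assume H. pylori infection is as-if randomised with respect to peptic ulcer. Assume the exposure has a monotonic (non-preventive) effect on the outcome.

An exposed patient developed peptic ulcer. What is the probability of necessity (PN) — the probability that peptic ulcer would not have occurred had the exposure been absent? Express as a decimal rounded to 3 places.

PN ≈ 0.846

p₁ = P(outcome | exposed) = 325/1281 = 0.25371
p₀ = P(outcome | unexposed) = 136/3479 = 0.039092
Under exogeneity and monotonicity, PN = (p₁ − p₀) / p₁.
PN = (0.25371 − 0.039092) / 0.25371 = 0.21462 / 0.25371 ≈ 0.8459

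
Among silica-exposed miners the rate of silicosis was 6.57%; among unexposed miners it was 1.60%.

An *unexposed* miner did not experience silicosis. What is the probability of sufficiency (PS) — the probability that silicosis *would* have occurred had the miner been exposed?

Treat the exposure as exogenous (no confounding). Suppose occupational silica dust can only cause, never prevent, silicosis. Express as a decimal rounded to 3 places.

p₁ = 0.0657, p₀ = 0.016.
Under exogeneity and monotonicity, PS = (p₁ − p₀) / (1 − p₀).
PS = (0.0657 − 0.016) / (1 − 0.016) = 0.0497 / 0.984 ≈ 0.0505

PS ≈ 0.051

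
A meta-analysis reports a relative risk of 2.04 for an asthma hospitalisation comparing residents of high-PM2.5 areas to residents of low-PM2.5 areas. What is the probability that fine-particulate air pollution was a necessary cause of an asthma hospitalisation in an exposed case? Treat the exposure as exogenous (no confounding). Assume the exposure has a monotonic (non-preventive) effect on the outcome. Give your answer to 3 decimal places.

Under exogeneity and monotonicity, PN = (RR − 1) / RR = 1 − 1/RR.
PN = (2.04 − 1) / 2.04 = 1.04 / 2.04 ≈ 0.5098

PN ≈ 0.510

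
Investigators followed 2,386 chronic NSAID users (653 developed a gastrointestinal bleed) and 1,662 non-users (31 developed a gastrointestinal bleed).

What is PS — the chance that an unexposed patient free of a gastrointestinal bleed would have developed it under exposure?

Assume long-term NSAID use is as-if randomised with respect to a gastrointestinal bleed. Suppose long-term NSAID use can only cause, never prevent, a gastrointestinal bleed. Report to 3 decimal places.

PS ≈ 0.260

p₁ = P(outcome | exposed) = 653/2386 = 0.27368
p₀ = P(outcome | unexposed) = 31/1662 = 0.018652
Under exogeneity and monotonicity, PS = (p₁ − p₀) / (1 − p₀).
PS = (0.27368 − 0.018652) / (1 − 0.018652) = 0.25503 / 0.98135 ≈ 0.2599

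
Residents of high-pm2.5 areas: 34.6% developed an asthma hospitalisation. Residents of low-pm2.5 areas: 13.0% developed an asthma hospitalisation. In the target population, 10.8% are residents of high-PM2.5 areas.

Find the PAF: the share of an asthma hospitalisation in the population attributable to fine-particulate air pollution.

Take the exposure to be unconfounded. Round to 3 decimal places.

p₁ = 0.346, p₀ = 0.13.
Overall risk P(Y=1) = π·p₁ + (1−π)·p₀ = 0.108×0.346 + 0.892×0.13 = 0.15333.
Under exogeneity, PAF = [P(Y=1) − p₀] / P(Y=1).
PAF = (0.15333 − 0.13) / 0.15333 ≈ 0.1521

PAF ≈ 0.152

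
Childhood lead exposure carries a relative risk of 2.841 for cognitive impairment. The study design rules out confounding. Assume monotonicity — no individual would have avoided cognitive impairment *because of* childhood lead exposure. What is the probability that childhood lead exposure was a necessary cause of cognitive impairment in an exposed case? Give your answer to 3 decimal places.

PN ≈ 0.648

Under exogeneity and monotonicity, PN = (RR − 1) / RR = 1 − 1/RR.
PN = (2.841 − 1) / 2.841 = 1.841 / 2.841 ≈ 0.6480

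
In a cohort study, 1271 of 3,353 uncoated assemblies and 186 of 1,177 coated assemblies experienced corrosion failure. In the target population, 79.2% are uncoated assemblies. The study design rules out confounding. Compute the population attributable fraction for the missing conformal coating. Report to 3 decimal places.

p₁ = P(outcome | exposed) = 1271/3353 = 0.37906
p₀ = P(outcome | unexposed) = 186/1177 = 0.15803
Overall risk P(Y=1) = π·p₁ + (1−π)·p₀ = 0.792×0.37906 + 0.208×0.15803 = 0.33309.
Under exogeneity, PAF = [P(Y=1) − p₀] / P(Y=1).
PAF = (0.33309 − 0.15803) / 0.33309 ≈ 0.5256

PAF ≈ 0.526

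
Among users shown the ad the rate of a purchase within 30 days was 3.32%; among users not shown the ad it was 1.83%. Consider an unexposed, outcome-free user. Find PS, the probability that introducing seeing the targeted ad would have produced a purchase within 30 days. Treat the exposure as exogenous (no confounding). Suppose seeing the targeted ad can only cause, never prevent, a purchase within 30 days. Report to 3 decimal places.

PS ≈ 0.015

p₁ = 0.0332, p₀ = 0.0183.
Under exogeneity and monotonicity, PS = (p₁ − p₀) / (1 − p₀).
PS = (0.0332 − 0.0183) / (1 − 0.0183) = 0.0149 / 0.9817 ≈ 0.0152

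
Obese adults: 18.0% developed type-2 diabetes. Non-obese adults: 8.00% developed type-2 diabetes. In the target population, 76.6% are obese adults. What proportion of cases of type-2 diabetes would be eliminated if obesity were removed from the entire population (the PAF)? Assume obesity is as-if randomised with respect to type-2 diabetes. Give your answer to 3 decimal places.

PAF ≈ 0.489

p₁ = 0.18, p₀ = 0.08.
Overall risk P(Y=1) = π·p₁ + (1−π)·p₀ = 0.766×0.18 + 0.234×0.08 = 0.1566.
Under exogeneity, PAF = [P(Y=1) − p₀] / P(Y=1).
PAF = (0.1566 − 0.08) / 0.1566 ≈ 0.4891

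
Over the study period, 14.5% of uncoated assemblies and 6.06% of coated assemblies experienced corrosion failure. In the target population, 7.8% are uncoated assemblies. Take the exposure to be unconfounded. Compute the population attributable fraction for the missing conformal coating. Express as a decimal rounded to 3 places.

PAF ≈ 0.098

p₁ = 0.145, p₀ = 0.0606.
Overall risk P(Y=1) = π·p₁ + (1−π)·p₀ = 0.078×0.145 + 0.922×0.0606 = 0.067183.
Under exogeneity, PAF = [P(Y=1) − p₀] / P(Y=1).
PAF = (0.067183 − 0.0606) / 0.067183 ≈ 0.0980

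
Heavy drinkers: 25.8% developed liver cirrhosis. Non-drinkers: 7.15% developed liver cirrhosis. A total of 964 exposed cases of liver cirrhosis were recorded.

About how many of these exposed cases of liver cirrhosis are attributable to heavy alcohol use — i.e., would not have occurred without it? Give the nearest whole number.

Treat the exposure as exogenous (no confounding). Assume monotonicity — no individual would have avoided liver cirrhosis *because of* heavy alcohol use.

about 697 cases

p₁ = 0.258, p₀ = 0.0715.
PN = (p₁ − p₀)/p₁ = (0.258 − 0.0715) / 0.258 ≈ 0.72287.
Attributable cases ≈ PN × (exposed cases) = 0.72287 × 964 ≈ 696.84.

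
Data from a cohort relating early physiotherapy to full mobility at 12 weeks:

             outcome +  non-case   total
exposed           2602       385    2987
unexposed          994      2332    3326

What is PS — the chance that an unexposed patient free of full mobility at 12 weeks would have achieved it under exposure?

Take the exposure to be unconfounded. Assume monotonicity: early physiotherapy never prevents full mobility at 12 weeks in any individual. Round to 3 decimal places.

p₁ = P(outcome | exposed) = 2602/2987 = 0.87111
p₀ = P(outcome | unexposed) = 994/3326 = 0.29886
Under exogeneity and monotonicity, PS = (p₁ − p₀) / (1 − p₀).
PS = (0.87111 − 0.29886) / (1 − 0.29886) = 0.57225 / 0.70114 ≈ 0.8162

PS ≈ 0.816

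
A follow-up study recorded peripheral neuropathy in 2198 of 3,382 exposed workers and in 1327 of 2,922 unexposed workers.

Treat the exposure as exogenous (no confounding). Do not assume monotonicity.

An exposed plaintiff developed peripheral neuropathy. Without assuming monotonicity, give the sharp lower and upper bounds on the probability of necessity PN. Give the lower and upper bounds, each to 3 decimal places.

0.301 ≤ PN ≤ 0.840

p₁ = P(outcome | exposed) = 2198/3382 = 0.64991
p₀ = P(outcome | unexposed) = 1327/2922 = 0.45414
Under exogeneity alone the bounds on PN are max{0,(p₁−p₀)/p₁} ≤ PN ≤ min{1,(1−p₀)/p₁}.
  lower = (p₁ − p₀)/p₁ = 0.19577 / 0.64991 ≈ 0.3012
  upper = min{1, (1 − p₀)/p₁} = 0.54586 / 0.64991 ≈ 0.8399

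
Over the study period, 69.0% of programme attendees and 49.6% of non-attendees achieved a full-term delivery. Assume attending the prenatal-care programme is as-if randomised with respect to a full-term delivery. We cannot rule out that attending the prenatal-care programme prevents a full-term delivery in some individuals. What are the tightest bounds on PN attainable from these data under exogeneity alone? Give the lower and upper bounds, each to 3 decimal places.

0.281 ≤ PN ≤ 0.730

p₁ = 0.69, p₀ = 0.496.
Under exogeneity alone the bounds on PN are max{0,(p₁−p₀)/p₁} ≤ PN ≤ min{1,(1−p₀)/p₁}.
  lower = (p₁ − p₀)/p₁ = 0.194 / 0.69 ≈ 0.2812
  upper = min{1, (1 − p₀)/p₁} = 0.504 / 0.69 ≈ 0.7304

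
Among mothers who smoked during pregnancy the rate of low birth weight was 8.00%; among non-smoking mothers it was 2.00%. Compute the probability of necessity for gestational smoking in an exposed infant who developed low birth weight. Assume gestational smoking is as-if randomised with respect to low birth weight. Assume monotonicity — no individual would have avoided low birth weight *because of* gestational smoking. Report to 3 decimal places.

p₁ = 0.08, p₀ = 0.02.
Under exogeneity and monotonicity, PN = (p₁ − p₀) / p₁.
PN = (0.08 − 0.02) / 0.08 = 0.06 / 0.08 ≈ 0.7500

PN ≈ 0.750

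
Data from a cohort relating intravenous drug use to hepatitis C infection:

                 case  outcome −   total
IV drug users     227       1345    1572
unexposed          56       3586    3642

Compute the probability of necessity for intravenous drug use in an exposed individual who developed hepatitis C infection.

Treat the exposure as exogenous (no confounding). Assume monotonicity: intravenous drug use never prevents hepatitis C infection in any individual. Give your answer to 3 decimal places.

p₁ = P(outcome | exposed) = 227/1572 = 0.1444
p₀ = P(outcome | unexposed) = 56/3642 = 0.015376
Under exogeneity and monotonicity, PN = (p₁ − p₀)/p₁.
PN = (0.1444 − 0.015376) / 0.1444 ≈ 0.8935

PN ≈ 0.894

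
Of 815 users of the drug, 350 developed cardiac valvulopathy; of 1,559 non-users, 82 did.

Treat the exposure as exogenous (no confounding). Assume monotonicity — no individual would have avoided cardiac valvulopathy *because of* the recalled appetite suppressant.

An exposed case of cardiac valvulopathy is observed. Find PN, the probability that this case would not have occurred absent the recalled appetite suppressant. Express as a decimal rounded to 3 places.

PN ≈ 0.878

p₁ = P(outcome | exposed) = 350/815 = 0.42945
p₀ = P(outcome | unexposed) = 82/1559 = 0.052598
Under exogeneity and monotonicity, PN = (p₁ − p₀) / p₁.
PN = (0.42945 − 0.052598) / 0.42945 = 0.37685 / 0.42945 ≈ 0.8775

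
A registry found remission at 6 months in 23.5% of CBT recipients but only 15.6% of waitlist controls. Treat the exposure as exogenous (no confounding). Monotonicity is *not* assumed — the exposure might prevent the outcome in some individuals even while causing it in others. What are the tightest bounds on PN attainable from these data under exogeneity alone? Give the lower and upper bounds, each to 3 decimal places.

0.336 ≤ PN ≤ 1.000

p₁ = 0.235, p₀ = 0.156.
Under exogeneity alone the bounds on PN are max{0,(p₁−p₀)/p₁} ≤ PN ≤ min{1,(1−p₀)/p₁}.
  lower = (p₁ − p₀)/p₁ = 0.079 / 0.235 ≈ 0.3362
  upper = min{1, (1 − p₀)/p₁} = 0.844 / 0.235 ≈ 3.5915 → capped at 1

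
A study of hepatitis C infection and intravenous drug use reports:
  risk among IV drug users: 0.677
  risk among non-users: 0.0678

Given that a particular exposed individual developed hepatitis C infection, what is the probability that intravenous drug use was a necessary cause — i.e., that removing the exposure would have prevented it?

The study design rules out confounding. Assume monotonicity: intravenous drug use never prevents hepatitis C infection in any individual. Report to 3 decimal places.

Let p₁ = 0.677, p₀ = 0.0678.
Under exogeneity and monotonicity, PN = (p₁ − p₀) / p₁.
PN = (0.677 − 0.0678) / 0.677 = 0.6092 / 0.677 ≈ 0.8999

PN ≈ 0.900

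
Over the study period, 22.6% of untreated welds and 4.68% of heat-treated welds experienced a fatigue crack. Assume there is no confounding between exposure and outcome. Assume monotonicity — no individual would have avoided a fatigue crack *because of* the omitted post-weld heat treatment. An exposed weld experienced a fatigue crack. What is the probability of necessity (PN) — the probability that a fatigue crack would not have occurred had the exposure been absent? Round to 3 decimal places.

p₁ = 0.226, p₀ = 0.0468.
Under exogeneity and monotonicity, PN = (p₁ − p₀) / p₁.
PN = (0.226 − 0.0468) / 0.226 = 0.1792 / 0.226 ≈ 0.7929

PN ≈ 0.793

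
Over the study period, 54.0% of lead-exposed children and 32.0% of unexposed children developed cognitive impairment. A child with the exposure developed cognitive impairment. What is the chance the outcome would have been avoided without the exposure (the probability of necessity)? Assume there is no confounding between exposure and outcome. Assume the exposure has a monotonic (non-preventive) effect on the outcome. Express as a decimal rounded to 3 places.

PN ≈ 0.407

p₁ = 0.54, p₀ = 0.32.
Under exogeneity and monotonicity, PN = (p₁ − p₀) / p₁.
PN = (0.54 − 0.32) / 0.54 = 0.22 / 0.54 ≈ 0.4074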